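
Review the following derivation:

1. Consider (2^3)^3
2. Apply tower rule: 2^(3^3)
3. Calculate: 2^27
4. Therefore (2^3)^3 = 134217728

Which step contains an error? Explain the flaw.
Step 2: Apply tower rule: 2^(3^3)

Step 2 incorrectly states that (a^b)^c = a^(b^c). The correct rule is (a^b)^c = a^(b×c). The actual value is (2^3)^3 = 2^9 = 512, not 2^27 = 134217728.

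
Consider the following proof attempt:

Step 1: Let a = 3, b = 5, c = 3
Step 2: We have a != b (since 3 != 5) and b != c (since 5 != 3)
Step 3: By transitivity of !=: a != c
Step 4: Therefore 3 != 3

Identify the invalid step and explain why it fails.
Step 3: By transitivity of !=: a != c

Step 3 incorrectly applies transitivity to the '!=' relation. Transitivity states: if a R b and b R c, then a R c. However, '!=' is not transitive. Counterexample: 3 != 5 and 5 != 3, but 3 = 3 (both equal 3). Transitivity holds for relations like <, <=, =, but not for !=.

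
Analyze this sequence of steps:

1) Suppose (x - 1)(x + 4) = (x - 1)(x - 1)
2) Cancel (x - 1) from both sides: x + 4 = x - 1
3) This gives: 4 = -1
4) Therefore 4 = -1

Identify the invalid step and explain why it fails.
Step 2: Cancel (x - 1) from both sides: x + 4 = x - 1

Step 2 cancels (x - 1) from both sides. This is only valid if (x - 1) ≠ 0, i.e., x ≠ 1. When x = 1, both sides equal zero regardless of the other factors. The correct approach requires considering x = 1 as a separate case.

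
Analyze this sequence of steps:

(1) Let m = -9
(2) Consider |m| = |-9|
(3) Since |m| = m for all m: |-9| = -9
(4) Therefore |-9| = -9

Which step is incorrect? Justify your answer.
Step 3: Since |m| = m for all m: |-9| = -9

Step 3 incorrectly states that |m| = m for all m. The correct definition is |m| = m when m >= 0, and |m| = -m when m < 0. Since -9 < 0, we have |-9| = -(-9) = 9, not -9.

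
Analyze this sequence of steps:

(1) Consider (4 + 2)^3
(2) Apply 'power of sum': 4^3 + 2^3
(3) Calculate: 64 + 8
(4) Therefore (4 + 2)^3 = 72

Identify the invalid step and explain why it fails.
Step 2: Apply 'power of sum': 4^3 + 2^3

Step 2 incorrectly applies a non-existent rule '(a+b)^n = a^n + b^n'. This is false in general. The correct expansion uses the binomial theorem. The actual value is (4 + 2)^3 = 6^3 = 216, not 72.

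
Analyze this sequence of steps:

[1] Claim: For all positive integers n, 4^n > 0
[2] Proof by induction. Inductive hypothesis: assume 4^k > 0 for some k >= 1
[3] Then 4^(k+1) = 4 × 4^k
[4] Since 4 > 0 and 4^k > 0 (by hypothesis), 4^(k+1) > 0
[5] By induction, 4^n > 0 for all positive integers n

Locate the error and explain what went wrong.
Step 5: By induction, 4^n > 0 for all positive integers n

Step 5 concludes the proof by induction, but no base case was ever established. A valid induction proof requires: (1) a base case proving 4^1 > 0, and (2) an inductive step showing IF 4^k > 0 THEN 4^(k+1) > 0. Steps 2-4 correctly establish the inductive step, but without the base case the conclusion in step 5 does not follow.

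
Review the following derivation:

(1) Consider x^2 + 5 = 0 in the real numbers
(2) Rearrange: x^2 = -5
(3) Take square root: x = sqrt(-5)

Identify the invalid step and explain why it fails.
Step 3: Take square root: x = sqrt(-5)

Step 3 takes the square root of -5, which is negative. In the real number system, the square root of a negative number is undefined. The equation x^2 + 5 = 0 has no real solutions. Square roots of negative numbers only exist in the complex numbers.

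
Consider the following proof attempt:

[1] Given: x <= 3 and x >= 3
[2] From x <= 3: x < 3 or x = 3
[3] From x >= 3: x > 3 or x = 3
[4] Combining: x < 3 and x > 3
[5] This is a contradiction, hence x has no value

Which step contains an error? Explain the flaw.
Step 4: Combining: x < 3 and x > 3

Step 4 incorrectly combines the conditions. From x <= 3 and x >= 3, the intersection is x = 3. The error treats the 'or' cases as 'and' requirements. The correct conclusion is that x = 3 is the unique solution, not that no solution exists.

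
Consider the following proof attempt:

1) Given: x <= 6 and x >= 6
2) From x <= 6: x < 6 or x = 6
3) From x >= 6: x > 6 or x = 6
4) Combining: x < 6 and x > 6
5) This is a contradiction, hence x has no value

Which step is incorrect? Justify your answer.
Step 4: Combining: x < 6 and x > 6

Step 4 incorrectly combines the conditions. From x <= 6 and x >= 6, the intersection is x = 6. The error treats the 'or' cases as 'and' requirements. The correct conclusion is that x = 6 is the unique solution, not that no solution exists.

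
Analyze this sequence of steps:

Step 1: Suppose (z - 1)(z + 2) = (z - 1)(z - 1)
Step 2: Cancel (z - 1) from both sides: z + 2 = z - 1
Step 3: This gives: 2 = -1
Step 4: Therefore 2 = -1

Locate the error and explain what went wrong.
Step 2: Cancel (z - 1) from both sides: z + 2 = z - 1

Step 2 cancels (z - 1) from both sides. This is only valid if (z - 1) ≠ 0, i.e., z ≠ 1. When z = 1, both sides equal zero regardless of the other factors. The correct approach requires considering z = 1 as a separate case.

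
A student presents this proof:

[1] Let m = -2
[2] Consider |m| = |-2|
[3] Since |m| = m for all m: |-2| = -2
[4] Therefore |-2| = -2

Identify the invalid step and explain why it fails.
Step 3: Since |m| = m for all m: |-2| = -2

Step 3 incorrectly states that |m| = m for all m. The correct definition is |m| = m when m >= 0, and |m| = -m when m < 0. Since -2 < 0, we have |-2| = -(-2) = 2, not -2.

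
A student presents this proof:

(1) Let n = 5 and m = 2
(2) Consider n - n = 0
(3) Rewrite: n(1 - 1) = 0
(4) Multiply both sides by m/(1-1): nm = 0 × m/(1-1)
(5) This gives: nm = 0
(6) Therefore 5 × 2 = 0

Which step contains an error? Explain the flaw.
Step 4: Multiply both sides by m/(1-1): nm = 0 × m/(1-1)

Step 4 multiplies both sides by m/(1-1). However, 1-1 = 0, so this is multiplication by m/0, which is undefined. We cannot multiply by an undefined expression.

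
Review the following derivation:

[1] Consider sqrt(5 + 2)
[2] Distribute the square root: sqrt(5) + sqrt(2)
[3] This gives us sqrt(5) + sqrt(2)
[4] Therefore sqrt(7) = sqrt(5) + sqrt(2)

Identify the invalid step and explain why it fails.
Step 2: Distribute the square root: sqrt(5) + sqrt(2)

Step 2 incorrectly 'distributes' the square root over addition. The square root function does not distribute: sqrt(a + b) ≠ sqrt(a) + sqrt(b). In fact, sqrt(5 + 2) = sqrt(7) ≈ 2.6458, while sqrt(5) + sqrt(2) ≈ 3.6503.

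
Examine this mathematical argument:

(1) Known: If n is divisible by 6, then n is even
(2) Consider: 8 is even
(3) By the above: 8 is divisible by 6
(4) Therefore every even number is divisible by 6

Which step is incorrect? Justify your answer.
Step 3: By the above: 8 is divisible by 6

Step 3 commits the fallacy of affirming the consequent. The known fact 'divisible by 6 → even' does NOT imply 'even → divisible by 6'. That would be the converse, which is false. For example, 8 is even but 8 ÷ 6 = 1.33, which is not an integer.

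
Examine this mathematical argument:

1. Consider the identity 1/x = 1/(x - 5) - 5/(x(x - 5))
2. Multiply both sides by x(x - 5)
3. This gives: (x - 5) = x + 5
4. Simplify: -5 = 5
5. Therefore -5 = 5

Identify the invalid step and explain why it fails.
Step 3: This gives: (x - 5) = x + 5

Step 3 makes a sign error when clearing denominators. Multiplying -5/(x(x - 5)) by x(x - 5) gives -5, not +5. The correct result is (x - 5) = x - 5, which is trivially true, not (x - 5) = x + 5. (Step 1 is a valid identity: 1/(x - 5) - 5/(x(x - 5)) = (x - 5)/(x(x - 5)) = 1/x.)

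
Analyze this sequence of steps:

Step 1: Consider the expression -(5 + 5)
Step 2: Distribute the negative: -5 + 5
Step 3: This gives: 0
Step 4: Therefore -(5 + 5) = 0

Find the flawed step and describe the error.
Step 2: Distribute the negative: -5 + 5

Step 2 incorrectly distributes the negative sign. The correct distribution is -(5 + 5) = -5 - 5 = -10. The negative must be applied to both terms, not just the first. The error treats -(5 + 5) as -5 + 5, which equals 0 instead of -10.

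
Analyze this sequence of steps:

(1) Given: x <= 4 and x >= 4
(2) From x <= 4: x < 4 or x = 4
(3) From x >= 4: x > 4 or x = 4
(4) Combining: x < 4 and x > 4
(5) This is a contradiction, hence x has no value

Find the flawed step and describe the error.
Step 4: Combining: x < 4 and x > 4

Step 4 incorrectly combines the conditions. From x <= 4 and x >= 4, the intersection is x = 4. The error treats the 'or' cases as 'and' requirements. The correct conclusion is that x = 4 is the unique solution, not that no solution exists.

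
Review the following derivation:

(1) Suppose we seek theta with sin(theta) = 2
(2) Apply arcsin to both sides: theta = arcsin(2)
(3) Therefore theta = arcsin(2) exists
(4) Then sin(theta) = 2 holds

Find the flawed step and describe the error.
Step 2: Apply arcsin to both sides: theta = arcsin(2)

Step 2 applies arcsin to 2. However, arcsin(x) is only defined for x in [-1, 1] because sin(theta) can only produce values in that range. Since |2| > 1, arcsin(2) is undefined. There is no angle whose sine equals 2.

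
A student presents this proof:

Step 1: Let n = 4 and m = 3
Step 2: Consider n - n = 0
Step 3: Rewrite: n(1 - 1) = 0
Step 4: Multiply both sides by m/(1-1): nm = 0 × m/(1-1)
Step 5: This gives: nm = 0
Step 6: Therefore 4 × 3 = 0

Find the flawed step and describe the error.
Step 4: Multiply both sides by m/(1-1): nm = 0 × m/(1-1)

Step 4 multiplies both sides by m/(1-1). However, 1-1 = 0, so this is multiplication by m/0, which is undefined. We cannot multiply by an undefined expression.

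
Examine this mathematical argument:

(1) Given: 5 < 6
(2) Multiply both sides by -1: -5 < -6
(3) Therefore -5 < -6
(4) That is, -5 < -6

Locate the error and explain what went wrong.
Step 2: Multiply both sides by -1: -5 < -6

Step 2 multiplies both sides by -1 but fails to reverse the inequality sign. When multiplying (or dividing) an inequality by a negative number, the direction must be reversed. Since 5 < 6, we should get -5 > -6, i.e., -5 > -6.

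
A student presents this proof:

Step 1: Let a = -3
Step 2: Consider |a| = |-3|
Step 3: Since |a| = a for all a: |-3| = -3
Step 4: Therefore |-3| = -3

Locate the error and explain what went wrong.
Step 3: Since |a| = a for all a: |-3| = -3

Step 3 incorrectly states that |a| = a for all a. The correct definition is |a| = a when a >= 0, and |a| = -a when a < 0. Since -3 < 0, we have |-3| = -(-3) = 3, not -3.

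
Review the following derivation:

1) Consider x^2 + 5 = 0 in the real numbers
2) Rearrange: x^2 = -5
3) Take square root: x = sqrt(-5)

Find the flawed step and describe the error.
Step 3: Take square root: x = sqrt(-5)

Step 3 takes the square root of -5, which is negative. In the real number system, the square root of a negative number is undefined. The equation x^2 + 5 = 0 has no real solutions. Square roots of negative numbers only exist in the complex numbers.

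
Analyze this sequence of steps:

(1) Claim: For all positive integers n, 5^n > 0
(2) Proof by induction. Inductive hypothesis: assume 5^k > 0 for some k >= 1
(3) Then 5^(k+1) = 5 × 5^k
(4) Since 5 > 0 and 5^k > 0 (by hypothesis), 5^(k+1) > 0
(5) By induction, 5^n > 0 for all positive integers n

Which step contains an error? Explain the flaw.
Step 5: By induction, 5^n > 0 for all positive integers n

Step 5 concludes the proof by induction, but no base case was ever established. A valid induction proof requires: (1) a base case proving 5^1 > 0, and (2) an inductive step showing IF 5^k > 0 THEN 5^(k+1) > 0. Steps 2-4 correctly establish the inductive step, but without the base case the conclusion in step 5 does not follow.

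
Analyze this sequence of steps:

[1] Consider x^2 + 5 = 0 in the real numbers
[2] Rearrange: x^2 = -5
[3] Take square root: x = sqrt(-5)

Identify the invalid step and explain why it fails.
Step 3: Take square root: x = sqrt(-5)

Step 3 takes the square root of -5, which is negative. In the real number system, the square root of a negative number is undefined. The equation x^2 + 5 = 0 has no real solutions. Square roots of negative numbers only exist in the complex numbers.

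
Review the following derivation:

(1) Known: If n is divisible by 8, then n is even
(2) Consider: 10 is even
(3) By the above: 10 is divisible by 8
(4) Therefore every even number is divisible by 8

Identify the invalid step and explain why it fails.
Step 3: By the above: 10 is divisible by 8

Step 3 commits the fallacy of affirming the consequent. The known fact 'divisible by 8 → even' does NOT imply 'even → divisible by 8'. That would be the converse, which is false. For example, 10 is even but 10 ÷ 8 = 1.25, which is not an integer.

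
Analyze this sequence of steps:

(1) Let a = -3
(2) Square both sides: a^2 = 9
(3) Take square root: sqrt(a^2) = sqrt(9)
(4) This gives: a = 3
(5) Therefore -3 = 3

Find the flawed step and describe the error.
Step 4: This gives: a = 3

Step 4 incorrectly states that sqrt(a^2) = a. The correct identity is sqrt(a^2) = |a|. Since a = -3 < 0, we have sqrt(a^2) = |-3| = 3, not a = -3.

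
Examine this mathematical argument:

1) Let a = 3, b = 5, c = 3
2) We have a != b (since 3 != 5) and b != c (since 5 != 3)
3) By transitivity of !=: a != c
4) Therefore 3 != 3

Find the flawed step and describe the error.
Step 3: By transitivity of !=: a != c

Step 3 incorrectly applies transitivity to the '!=' relation. Transitivity states: if a R b and b R c, then a R c. However, '!=' is not transitive. Counterexample: 3 != 5 and 5 != 3, but 3 = 3 (both equal 3). Transitivity holds for relations like <, <=, =, but not for !=.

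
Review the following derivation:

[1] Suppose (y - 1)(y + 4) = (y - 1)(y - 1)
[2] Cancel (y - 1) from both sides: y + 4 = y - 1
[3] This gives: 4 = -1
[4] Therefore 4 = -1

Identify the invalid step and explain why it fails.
Step 2: Cancel (y - 1) from both sides: y + 4 = y - 1

Step 2 cancels (y - 1) from both sides. This is only valid if (y - 1) ≠ 0, i.e., y ≠ 1. When y = 1, both sides equal zero regardless of the other factors. The correct approach requires considering y = 1 as a separate case.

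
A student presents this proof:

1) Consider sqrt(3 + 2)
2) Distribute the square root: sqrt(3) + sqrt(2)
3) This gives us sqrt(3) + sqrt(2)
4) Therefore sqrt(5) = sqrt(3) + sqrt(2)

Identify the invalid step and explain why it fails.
Step 2: Distribute the square root: sqrt(3) + sqrt(2)

Step 2 incorrectly 'distributes' the square root over addition. The square root function does not distribute: sqrt(a + b) ≠ sqrt(a) + sqrt(b). In fact, sqrt(3 + 2) = sqrt(5) ≈ 2.2361, while sqrt(3) + sqrt(2) ≈ 3.1463.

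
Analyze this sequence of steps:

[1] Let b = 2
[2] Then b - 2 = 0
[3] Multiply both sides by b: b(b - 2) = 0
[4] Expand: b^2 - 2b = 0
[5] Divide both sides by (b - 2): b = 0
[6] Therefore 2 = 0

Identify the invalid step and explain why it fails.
Step 5: Divide both sides by (b - 2): b = 0

Step 5 divides both sides by (b - 2). However, since b = 2, we have (b - 2) = 0. Division by zero is undefined, making this step invalid.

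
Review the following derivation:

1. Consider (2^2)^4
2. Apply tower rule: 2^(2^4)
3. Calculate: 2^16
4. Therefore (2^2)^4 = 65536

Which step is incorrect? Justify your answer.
Step 2: Apply tower rule: 2^(2^4)

Step 2 incorrectly states that (a^b)^c = a^(b^c). The correct rule is (a^b)^c = a^(b×c). The actual value is (2^2)^4 = 2^8 = 256, not 2^16 = 65536.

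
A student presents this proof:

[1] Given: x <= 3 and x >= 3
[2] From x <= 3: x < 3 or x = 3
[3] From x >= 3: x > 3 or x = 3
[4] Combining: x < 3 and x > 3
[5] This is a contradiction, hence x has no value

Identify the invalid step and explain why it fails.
Step 4: Combining: x < 3 and x > 3

Step 4 incorrectly combines the conditions. From x <= 3 and x >= 3, the intersection is x = 3. The error treats the 'or' cases as 'and' requirements. The correct conclusion is that x = 3 is the unique solution, not that no solution exists.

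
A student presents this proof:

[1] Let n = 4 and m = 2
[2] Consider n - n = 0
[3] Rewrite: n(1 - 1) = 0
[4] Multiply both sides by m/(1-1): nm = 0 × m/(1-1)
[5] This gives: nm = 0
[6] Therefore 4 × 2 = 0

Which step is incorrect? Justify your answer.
Step 4: Multiply both sides by m/(1-1): nm = 0 × m/(1-1)

Step 4 multiplies both sides by m/(1-1). However, 1-1 = 0, so this is multiplication by m/0, which is undefined. We cannot multiply by an undefined expression.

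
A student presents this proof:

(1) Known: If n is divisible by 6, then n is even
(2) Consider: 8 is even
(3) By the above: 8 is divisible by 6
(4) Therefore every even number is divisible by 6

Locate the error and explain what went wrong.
Step 3: By the above: 8 is divisible by 6

Step 3 commits the fallacy of affirming the consequent. The known fact 'divisible by 6 → even' does NOT imply 'even → divisible by 6'. That would be the converse, which is false. For example, 8 is even but 8 ÷ 6 = 1.33, which is not an integer.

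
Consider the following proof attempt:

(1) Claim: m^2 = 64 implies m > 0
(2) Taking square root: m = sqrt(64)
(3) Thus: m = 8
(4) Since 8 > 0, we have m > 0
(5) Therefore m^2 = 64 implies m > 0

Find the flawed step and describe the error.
Step 2: Taking square root: m = sqrt(64)

Step 2 takes the square root and assumes the positive root only. The equation m^2 = 64 actually has two solutions: m = 8 and m = -8. The proof silently assumes m > 0 without justification, then uses this assumption to conclude m > 0, which is circular. The counterexample m = -8 shows the claim is false.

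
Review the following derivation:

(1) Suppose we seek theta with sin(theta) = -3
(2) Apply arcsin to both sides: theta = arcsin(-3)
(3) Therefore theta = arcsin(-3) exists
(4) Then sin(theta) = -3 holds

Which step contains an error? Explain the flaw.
Step 2: Apply arcsin to both sides: theta = arcsin(-3)

Step 2 applies arcsin to -3. However, arcsin(x) is only defined for x in [-1, 1] because sin(theta) can only produce values in that range. Since |-3| > 1, arcsin(-3) is undefined. There is no angle whose sine equals -3.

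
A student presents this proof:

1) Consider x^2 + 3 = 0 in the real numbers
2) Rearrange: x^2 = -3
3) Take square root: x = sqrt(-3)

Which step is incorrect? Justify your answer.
Step 3: Take square root: x = sqrt(-3)

Step 3 takes the square root of -3, which is negative. In the real number system, the square root of a negative number is undefined. The equation x^2 + 3 = 0 has no real solutions. Square roots of negative numbers only exist in the complex numbers.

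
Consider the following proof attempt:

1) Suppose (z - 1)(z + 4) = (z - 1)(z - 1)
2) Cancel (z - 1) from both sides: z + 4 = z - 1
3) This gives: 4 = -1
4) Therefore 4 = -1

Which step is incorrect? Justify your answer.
Step 2: Cancel (z - 1) from both sides: z + 4 = z - 1

Step 2 cancels (z - 1) from both sides. This is only valid if (z - 1) ≠ 0, i.e., z ≠ 1. When z = 1, both sides equal zero regardless of the other factors. The correct approach requires considering z = 1 as a separate case.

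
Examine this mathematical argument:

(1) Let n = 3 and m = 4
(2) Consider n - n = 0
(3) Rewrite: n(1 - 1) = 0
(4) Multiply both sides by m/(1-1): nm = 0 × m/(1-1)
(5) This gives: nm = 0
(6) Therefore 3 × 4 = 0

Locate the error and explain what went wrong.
Step 4: Multiply both sides by m/(1-1): nm = 0 × m/(1-1)

Step 4 multiplies both sides by m/(1-1). However, 1-1 = 0, so this is multiplication by m/0, which is undefined. We cannot multiply by an undefined expression.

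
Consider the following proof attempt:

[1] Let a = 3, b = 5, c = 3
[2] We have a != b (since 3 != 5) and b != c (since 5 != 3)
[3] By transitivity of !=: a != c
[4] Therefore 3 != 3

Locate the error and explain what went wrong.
Step 3: By transitivity of !=: a != c

Step 3 incorrectly applies transitivity to the '!=' relation. Transitivity states: if a R b and b R c, then a R c. However, '!=' is not transitive. Counterexample: 3 != 5 and 5 != 3, but 3 = 3 (both equal 3). Transitivity holds for relations like <, <=, =, but not for !=.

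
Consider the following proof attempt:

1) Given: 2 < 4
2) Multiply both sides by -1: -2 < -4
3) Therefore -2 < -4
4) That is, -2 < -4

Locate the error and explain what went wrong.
Step 2: Multiply both sides by -1: -2 < -4

Step 2 multiplies both sides by -1 but fails to reverse the inequality sign. When multiplying (or dividing) an inequality by a negative number, the direction must be reversed. Since 2 < 4, we should get -2 > -4, i.e., -2 > -4.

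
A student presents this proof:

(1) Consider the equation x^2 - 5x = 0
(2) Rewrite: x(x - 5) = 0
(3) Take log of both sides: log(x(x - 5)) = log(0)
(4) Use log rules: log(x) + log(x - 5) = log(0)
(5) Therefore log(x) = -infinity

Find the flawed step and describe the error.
Step 3: Take log of both sides: log(x(x - 5)) = log(0)

Step 3 takes the logarithm of both sides, resulting in log(0) on the right side. The logarithm is only defined for positive numbers; log(0) is undefined (approaches negative infinity). This operation is invalid.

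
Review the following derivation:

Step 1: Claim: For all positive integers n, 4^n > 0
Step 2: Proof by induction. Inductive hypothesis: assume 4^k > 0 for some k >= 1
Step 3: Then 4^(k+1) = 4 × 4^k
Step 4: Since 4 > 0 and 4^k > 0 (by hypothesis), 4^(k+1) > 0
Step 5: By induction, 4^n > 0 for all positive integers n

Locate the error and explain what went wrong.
Step 5: By induction, 4^n > 0 for all positive integers n

Step 5 concludes the proof by induction, but no base case was ever established. A valid induction proof requires: (1) a base case proving 4^1 > 0, and (2) an inductive step showing IF 4^k > 0 THEN 4^(k+1) > 0. Steps 2-4 correctly establish the inductive step, but without the base case the conclusion in step 5 does not follow.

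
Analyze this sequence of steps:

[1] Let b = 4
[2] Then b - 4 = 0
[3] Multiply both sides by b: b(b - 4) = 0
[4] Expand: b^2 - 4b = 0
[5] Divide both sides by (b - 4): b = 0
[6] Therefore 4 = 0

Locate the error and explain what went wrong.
Step 5: Divide both sides by (b - 4): b = 0

Step 5 divides both sides by (b - 4). However, since b = 4, we have (b - 4) = 0. Division by zero is undefined, making this step invalid.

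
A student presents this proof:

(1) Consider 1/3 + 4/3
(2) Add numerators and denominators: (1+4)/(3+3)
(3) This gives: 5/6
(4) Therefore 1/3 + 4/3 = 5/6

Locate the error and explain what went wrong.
Step 2: Add numerators and denominators: (1+4)/(3+3)

Step 2 incorrectly adds fractions by separately adding numerators and denominators. This is wrong. The correct method requires a common denominator: 1/3 + 4/3 = (1×3 + 4×3)/(3×3) = 15/9 = 5/3. The method used gives 5/6, which is different.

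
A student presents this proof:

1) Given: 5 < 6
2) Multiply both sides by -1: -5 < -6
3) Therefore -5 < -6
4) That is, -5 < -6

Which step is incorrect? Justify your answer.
Step 2: Multiply both sides by -1: -5 < -6

Step 2 multiplies both sides by -1 but fails to reverse the inequality sign. When multiplying (or dividing) an inequality by a negative number, the direction must be reversed. Since 5 < 6, we should get -5 > -6, i.e., -5 > -6.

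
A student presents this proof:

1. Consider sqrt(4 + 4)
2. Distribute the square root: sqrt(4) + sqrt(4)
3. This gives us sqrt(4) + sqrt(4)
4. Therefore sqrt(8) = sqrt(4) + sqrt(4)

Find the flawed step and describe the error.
Step 2: Distribute the square root: sqrt(4) + sqrt(4)

Step 2 incorrectly 'distributes' the square root over addition. The square root function does not distribute: sqrt(a + b) ≠ sqrt(a) + sqrt(b). In fact, sqrt(4 + 4) = sqrt(8) ≈ 2.8284, while sqrt(4) + sqrt(4) ≈ 4.0000.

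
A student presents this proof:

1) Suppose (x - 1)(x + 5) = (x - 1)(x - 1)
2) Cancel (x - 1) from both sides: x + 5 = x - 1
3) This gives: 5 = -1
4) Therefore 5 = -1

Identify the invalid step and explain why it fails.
Step 2: Cancel (x - 1) from both sides: x + 5 = x - 1

Step 2 cancels (x - 1) from both sides. This is only valid if (x - 1) ≠ 0, i.e., x ≠ 1. When x = 1, both sides equal zero regardless of the other factors. The correct approach requires considering x = 1 as a separate case.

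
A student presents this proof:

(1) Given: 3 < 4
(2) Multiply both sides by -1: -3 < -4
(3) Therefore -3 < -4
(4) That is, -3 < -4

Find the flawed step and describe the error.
Step 2: Multiply both sides by -1: -3 < -4

Step 2 multiplies both sides by -1 but fails to reverse the inequality sign. When multiplying (or dividing) an inequality by a negative number, the direction must be reversed. Since 3 < 4, we should get -3 > -4, i.e., -3 > -4.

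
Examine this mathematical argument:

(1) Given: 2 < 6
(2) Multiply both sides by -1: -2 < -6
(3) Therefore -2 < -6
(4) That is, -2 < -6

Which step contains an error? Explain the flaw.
Step 2: Multiply both sides by -1: -2 < -6

Step 2 multiplies both sides by -1 but fails to reverse the inequality sign. When multiplying (or dividing) an inequality by a negative number, the direction must be reversed. Since 2 < 6, we should get -2 > -6, i.e., -2 > -6.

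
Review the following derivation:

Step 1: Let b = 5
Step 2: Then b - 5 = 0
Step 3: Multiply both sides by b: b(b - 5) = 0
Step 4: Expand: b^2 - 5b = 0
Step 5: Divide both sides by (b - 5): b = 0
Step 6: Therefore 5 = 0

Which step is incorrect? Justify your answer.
Step 5: Divide both sides by (b - 5): b = 0

Step 5 divides both sides by (b - 5). However, since b = 5, we have (b - 5) = 0. Division by zero is undefined, making this step invalid.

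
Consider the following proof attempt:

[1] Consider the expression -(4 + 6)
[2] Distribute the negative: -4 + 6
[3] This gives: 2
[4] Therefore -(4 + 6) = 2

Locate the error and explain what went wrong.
Step 2: Distribute the negative: -4 + 6

Step 2 incorrectly distributes the negative sign. The correct distribution is -(4 + 6) = -4 - 6 = -10. The negative must be applied to both terms, not just the first. The error treats -(4 + 6) as -4 + 6, which equals 2 instead of -10.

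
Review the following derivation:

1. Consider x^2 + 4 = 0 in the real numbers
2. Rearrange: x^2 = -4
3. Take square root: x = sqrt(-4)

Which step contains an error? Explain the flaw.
Step 3: Take square root: x = sqrt(-4)

Step 3 takes the square root of -4, which is negative. In the real number system, the square root of a negative number is undefined. The equation x^2 + 4 = 0 has no real solutions. Square roots of negative numbers only exist in the complex numbers.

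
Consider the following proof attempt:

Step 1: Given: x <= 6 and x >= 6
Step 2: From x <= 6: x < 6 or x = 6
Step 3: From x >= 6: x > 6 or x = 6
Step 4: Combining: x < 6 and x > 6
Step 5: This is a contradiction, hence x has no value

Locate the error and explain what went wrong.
Step 4: Combining: x < 6 and x > 6

Step 4 incorrectly combines the conditions. From x <= 6 and x >= 6, the intersection is x = 6. The error treats the 'or' cases as 'and' requirements. The correct conclusion is that x = 6 is the unique solution, not that no solution exists.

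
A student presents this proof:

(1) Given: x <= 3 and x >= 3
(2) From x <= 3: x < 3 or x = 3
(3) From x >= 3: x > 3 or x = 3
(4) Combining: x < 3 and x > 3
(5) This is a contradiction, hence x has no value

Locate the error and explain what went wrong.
Step 4: Combining: x < 3 and x > 3

Step 4 incorrectly combines the conditions. From x <= 3 and x >= 3, the intersection is x = 3. The error treats the 'or' cases as 'and' requirements. The correct conclusion is that x = 3 is the unique solution, not that no solution exists.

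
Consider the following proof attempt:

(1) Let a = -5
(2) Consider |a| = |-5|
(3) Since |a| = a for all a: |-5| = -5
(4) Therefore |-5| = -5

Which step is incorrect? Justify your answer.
Step 3: Since |a| = a for all a: |-5| = -5

Step 3 incorrectly states that |a| = a for all a. The correct definition is |a| = a when a >= 0, and |a| = -a when a < 0. Since -5 < 0, we have |-5| = -(-5) = 5, not -5.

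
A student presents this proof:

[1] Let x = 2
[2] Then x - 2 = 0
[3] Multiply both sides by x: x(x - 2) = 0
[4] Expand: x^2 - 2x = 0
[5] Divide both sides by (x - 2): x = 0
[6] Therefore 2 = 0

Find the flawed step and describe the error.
Step 5: Divide both sides by (x - 2): x = 0

Step 5 divides both sides by (x - 2). However, since x = 2, we have (x - 2) = 0. Division by zero is undefined, making this step invalid.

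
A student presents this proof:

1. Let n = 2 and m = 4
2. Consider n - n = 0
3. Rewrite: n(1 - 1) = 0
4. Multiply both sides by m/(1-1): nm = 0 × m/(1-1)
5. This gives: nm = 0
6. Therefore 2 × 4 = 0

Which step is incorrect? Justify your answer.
Step 4: Multiply both sides by m/(1-1): nm = 0 × m/(1-1)

Step 4 multiplies both sides by m/(1-1). However, 1-1 = 0, so this is multiplication by m/0, which is undefined. We cannot multiply by an undefined expression.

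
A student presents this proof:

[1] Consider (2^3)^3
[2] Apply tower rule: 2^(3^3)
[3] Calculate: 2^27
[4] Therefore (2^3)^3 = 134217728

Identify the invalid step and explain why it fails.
Step 2: Apply tower rule: 2^(3^3)

Step 2 incorrectly states that (a^b)^c = a^(b^c). The correct rule is (a^b)^c = a^(b×c). The actual value is (2^3)^3 = 2^9 = 512, not 2^27 = 134217728.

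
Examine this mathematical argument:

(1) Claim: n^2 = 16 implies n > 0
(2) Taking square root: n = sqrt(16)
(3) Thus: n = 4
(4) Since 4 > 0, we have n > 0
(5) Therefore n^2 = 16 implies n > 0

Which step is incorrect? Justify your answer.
Step 2: Taking square root: n = sqrt(16)

Step 2 takes the square root and assumes the positive root only. The equation n^2 = 16 actually has two solutions: n = 4 and n = -4. The proof silently assumes n > 0 without justification, then uses this assumption to conclude n > 0, which is circular. The counterexample n = -4 shows the claim is false.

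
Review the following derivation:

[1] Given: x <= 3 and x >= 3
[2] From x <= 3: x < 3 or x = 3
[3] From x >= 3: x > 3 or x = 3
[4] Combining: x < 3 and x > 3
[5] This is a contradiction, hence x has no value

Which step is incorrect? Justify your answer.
Step 4: Combining: x < 3 and x > 3

Step 4 incorrectly combines the conditions. From x <= 3 and x >= 3, the intersection is x = 3. The error treats the 'or' cases as 'and' requirements. The correct conclusion is that x = 3 is the unique solution, not that no solution exists.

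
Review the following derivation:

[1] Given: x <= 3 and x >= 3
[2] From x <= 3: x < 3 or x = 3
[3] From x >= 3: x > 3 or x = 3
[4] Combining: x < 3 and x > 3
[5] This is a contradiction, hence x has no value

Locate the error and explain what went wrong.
Step 4: Combining: x < 3 and x > 3

Step 4 incorrectly combines the conditions. From x <= 3 and x >= 3, the intersection is x = 3. The error treats the 'or' cases as 'and' requirements. The correct conclusion is that x = 3 is the unique solution, not that no solution exists.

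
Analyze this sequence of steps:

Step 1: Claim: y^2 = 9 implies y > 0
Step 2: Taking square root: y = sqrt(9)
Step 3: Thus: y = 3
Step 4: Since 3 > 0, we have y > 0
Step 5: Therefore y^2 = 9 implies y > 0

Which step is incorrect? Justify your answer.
Step 2: Taking square root: y = sqrt(9)

Step 2 takes the square root and assumes the positive root only. The equation y^2 = 9 actually has two solutions: y = 3 and y = -3. The proof silently assumes y > 0 without justification, then uses this assumption to conclude y > 0, which is circular. The counterexample y = -3 shows the claim is false.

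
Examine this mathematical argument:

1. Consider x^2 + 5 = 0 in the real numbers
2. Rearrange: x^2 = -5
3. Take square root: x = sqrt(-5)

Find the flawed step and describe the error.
Step 3: Take square root: x = sqrt(-5)

Step 3 takes the square root of -5, which is negative. In the real number system, the square root of a negative number is undefined. The equation x^2 + 5 = 0 has no real solutions. Square roots of negative numbers only exist in the complex numbers.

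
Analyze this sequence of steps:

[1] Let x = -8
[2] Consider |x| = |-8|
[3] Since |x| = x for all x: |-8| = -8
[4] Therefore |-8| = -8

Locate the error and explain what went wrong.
Step 3: Since |x| = x for all x: |-8| = -8

Step 3 incorrectly states that |x| = x for all x. The correct definition is |x| = x when x >= 0, and |x| = -x when x < 0. Since -8 < 0, we have |-8| = -(-8) = 8, not -8.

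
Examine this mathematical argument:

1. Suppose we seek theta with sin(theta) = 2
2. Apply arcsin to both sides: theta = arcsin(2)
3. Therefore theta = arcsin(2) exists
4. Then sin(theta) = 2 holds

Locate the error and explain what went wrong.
Step 2: Apply arcsin to both sides: theta = arcsin(2)

Step 2 applies arcsin to 2. However, arcsin(x) is only defined for x in [-1, 1] because sin(theta) can only produce values in that range. Since |2| > 1, arcsin(2) is undefined. There is no angle whose sine equals 2.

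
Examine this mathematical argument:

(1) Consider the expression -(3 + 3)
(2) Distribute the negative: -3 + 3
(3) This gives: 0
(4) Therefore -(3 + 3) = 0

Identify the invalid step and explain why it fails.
Step 2: Distribute the negative: -3 + 3

Step 2 incorrectly distributes the negative sign. The correct distribution is -(3 + 3) = -3 - 3 = -6. The negative must be applied to both terms, not just the first. The error treats -(3 + 3) as -3 + 3, which equals 0 instead of -6.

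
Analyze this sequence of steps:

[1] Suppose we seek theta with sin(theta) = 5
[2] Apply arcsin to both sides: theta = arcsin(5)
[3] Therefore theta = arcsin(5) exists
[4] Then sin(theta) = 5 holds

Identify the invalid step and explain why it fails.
Step 2: Apply arcsin to both sides: theta = arcsin(5)

Step 2 applies arcsin to 5. However, arcsin(x) is only defined for x in [-1, 1] because sin(theta) can only produce values in that range. Since |5| > 1, arcsin(5) is undefined. There is no angle whose sine equals 5.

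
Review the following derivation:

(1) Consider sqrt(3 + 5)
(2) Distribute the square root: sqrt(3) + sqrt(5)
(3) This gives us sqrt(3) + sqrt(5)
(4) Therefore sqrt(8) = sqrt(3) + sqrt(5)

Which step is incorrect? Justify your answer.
Step 2: Distribute the square root: sqrt(3) + sqrt(5)

Step 2 incorrectly 'distributes' the square root over addition. The square root function does not distribute: sqrt(a + b) ≠ sqrt(a) + sqrt(b). In fact, sqrt(3 + 5) = sqrt(8) ≈ 2.8284, while sqrt(3) + sqrt(5) ≈ 3.9681.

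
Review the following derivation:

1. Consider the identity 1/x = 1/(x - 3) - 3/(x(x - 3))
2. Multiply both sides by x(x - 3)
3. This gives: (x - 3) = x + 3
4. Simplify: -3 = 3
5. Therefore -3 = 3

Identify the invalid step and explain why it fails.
Step 3: This gives: (x - 3) = x + 3

Step 3 makes a sign error when clearing denominators. Multiplying -3/(x(x - 3)) by x(x - 3) gives -3, not +3. The correct result is (x - 3) = x - 3, which is trivially true, not (x - 3) = x + 3. (Step 1 is a valid identity: 1/(x - 3) - 3/(x(x - 3)) = (x - 3)/(x(x - 3)) = 1/x.)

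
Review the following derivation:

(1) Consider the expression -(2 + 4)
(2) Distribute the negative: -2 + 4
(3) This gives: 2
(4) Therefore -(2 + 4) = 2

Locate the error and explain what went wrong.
Step 2: Distribute the negative: -2 + 4

Step 2 incorrectly distributes the negative sign. The correct distribution is -(2 + 4) = -2 - 4 = -6. The negative must be applied to both terms, not just the first. The error treats -(2 + 4) as -2 + 4, which equals 2 instead of -6.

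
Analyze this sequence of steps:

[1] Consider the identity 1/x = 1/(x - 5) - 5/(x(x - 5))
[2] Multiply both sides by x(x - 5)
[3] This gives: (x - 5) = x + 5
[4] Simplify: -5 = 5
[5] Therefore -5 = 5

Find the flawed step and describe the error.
Step 3: This gives: (x - 5) = x + 5

Step 3 makes a sign error when clearing denominators. Multiplying -5/(x(x - 5)) by x(x - 5) gives -5, not +5. The correct result is (x - 5) = x - 5, which is trivially true, not (x - 5) = x + 5. (Step 1 is a valid identity: 1/(x - 5) - 5/(x(x - 5)) = (x - 5)/(x(x - 5)) = 1/x.)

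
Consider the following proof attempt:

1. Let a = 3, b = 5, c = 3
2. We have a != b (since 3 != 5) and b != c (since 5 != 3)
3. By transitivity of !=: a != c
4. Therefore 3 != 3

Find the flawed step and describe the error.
Step 3: By transitivity of !=: a != c

Step 3 incorrectly applies transitivity to the '!=' relation. Transitivity states: if a R b and b R c, then a R c. However, '!=' is not transitive. Counterexample: 3 != 5 and 5 != 3, but 3 = 3 (both equal 3). Transitivity holds for relations like <, <=, =, but not for !=.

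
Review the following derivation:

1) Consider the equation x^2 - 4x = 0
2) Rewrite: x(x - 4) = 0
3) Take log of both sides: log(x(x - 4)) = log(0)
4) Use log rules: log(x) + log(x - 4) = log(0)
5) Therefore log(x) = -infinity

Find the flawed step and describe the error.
Step 3: Take log of both sides: log(x(x - 4)) = log(0)

Step 3 takes the logarithm of both sides, resulting in log(0) on the right side. The logarithm is only defined for positive numbers; log(0) is undefined (approaches negative infinity). This operation is invalid.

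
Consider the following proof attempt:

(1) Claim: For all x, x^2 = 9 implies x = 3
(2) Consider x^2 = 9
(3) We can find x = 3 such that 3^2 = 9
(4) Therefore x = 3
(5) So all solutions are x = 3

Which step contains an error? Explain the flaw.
Step 4: Therefore x = 3

Step 4 incorrectly concludes that x = 3 is the only solution. The proof shows that x = 3 is A solution (existence), but does not show it is the ONLY solution (uniqueness). In fact, x = -3 is also a solution since (-3)^2 = 9. Finding one solution doesn't prove there are no others.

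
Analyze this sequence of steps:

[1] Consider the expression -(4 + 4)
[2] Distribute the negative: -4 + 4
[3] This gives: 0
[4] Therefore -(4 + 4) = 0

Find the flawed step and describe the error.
Step 2: Distribute the negative: -4 + 4

Step 2 incorrectly distributes the negative sign. The correct distribution is -(4 + 4) = -4 - 4 = -8. The negative must be applied to both terms, not just the first. The error treats -(4 + 4) as -4 + 4, which equals 0 instead of -8.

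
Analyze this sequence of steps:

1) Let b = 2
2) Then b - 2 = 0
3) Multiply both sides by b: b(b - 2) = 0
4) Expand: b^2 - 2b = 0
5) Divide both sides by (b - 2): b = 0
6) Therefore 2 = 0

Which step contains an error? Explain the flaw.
Step 5: Divide both sides by (b - 2): b = 0

Step 5 divides both sides by (b - 2). However, since b = 2, we have (b - 2) = 0. Division by zero is undefined, making this step invalid.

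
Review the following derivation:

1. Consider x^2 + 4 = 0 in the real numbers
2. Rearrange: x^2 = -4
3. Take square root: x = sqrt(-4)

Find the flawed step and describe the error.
Step 3: Take square root: x = sqrt(-4)

Step 3 takes the square root of -4, which is negative. In the real number system, the square root of a negative number is undefined. The equation x^2 + 4 = 0 has no real solutions. Square roots of negative numbers only exist in the complex numbers.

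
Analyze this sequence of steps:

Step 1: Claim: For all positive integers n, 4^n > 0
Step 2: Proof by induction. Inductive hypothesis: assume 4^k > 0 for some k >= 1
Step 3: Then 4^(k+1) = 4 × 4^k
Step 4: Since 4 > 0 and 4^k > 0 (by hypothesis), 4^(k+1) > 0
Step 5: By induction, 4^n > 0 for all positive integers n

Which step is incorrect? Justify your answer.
Step 5: By induction, 4^n > 0 for all positive integers n

Step 5 concludes the proof by induction, but no base case was ever established. A valid induction proof requires: (1) a base case proving 4^1 > 0, and (2) an inductive step showing IF 4^k > 0 THEN 4^(k+1) > 0. Steps 2-4 correctly establish the inductive step, but without the base case the conclusion in step 5 does not follow.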